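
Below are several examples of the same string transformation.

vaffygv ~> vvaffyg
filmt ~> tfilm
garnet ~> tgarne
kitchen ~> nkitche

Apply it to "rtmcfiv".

Looking at the pairs, the operation is to move the last character to the front.
So "rtmcfiv" becomes "vrtmcfi".

vrtmcfi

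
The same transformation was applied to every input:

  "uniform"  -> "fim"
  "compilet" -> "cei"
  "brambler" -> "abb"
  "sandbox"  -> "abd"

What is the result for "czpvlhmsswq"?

Rule — sort the characters into alphabetical order, then keep only the first 3 characters.
Doing the same to "czpvlhmsswq": "chl".

chl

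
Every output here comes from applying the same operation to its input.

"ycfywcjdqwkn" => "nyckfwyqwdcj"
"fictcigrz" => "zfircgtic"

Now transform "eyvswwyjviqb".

The transformation: swap the first and last characters, then take characters alternately from the front and the back (1st, last, 2nd, 2nd-last, ...).
On "eyvswwyjviqb": the first step gives "byvswwyjviqe", and the second then gives "beyqvisvwjwy".

beyqvisvwjwy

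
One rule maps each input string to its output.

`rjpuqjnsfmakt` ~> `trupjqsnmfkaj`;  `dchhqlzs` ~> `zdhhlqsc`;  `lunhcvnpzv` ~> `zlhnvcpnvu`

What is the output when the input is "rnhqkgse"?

The pattern: swap each adjacent pair of characters (1↔2, 3↔4, ...), then swap the first and last characters.
On "rnhqkgse" that produces "srqhgken".
(Check on "rjpuqjnsfmakt": → "jrupjqsnmfkat" → "trupjqsnmfkaj" ✓)

srqhgken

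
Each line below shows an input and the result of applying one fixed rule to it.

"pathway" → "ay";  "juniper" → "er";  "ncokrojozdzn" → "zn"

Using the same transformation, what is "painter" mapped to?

er

Looking at the pairs, the operation is to keep only the last 2 characters.
So "painter" becomes "er".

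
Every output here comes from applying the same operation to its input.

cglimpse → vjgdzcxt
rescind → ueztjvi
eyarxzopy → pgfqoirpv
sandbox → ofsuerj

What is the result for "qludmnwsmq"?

Looking at the pairs, the operation is to shift every letter 9 places backward in the alphabet (wrapping around), then reverse the string.
On "qludmnwsmq": the first step gives "hcludenjdh", and the second then gives "hdjnedulch".

hdjnedulch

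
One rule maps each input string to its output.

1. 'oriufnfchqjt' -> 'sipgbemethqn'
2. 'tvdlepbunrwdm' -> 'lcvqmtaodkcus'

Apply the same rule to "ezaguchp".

What's happening: reverse the string, then shift every letter 1 place backward in the alphabet (wrapping around).
Applying both steps to "ezaguchp": "phcugaze", then "ogbtfzyd".

ogbtfzyd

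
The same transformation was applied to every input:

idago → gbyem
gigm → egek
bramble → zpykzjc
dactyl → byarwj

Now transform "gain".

Looking at the pairs, the operation is to shift every letter 2 places backward in the alphabet (wrapping around).
Applying that to "gain" gives "eygl".

eygl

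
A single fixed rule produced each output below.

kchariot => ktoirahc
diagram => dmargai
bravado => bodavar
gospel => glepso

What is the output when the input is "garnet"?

gtenra

The transformation: reverse the string, then move the last character to the front.
"garnet" → "tenrag" → "gtenra".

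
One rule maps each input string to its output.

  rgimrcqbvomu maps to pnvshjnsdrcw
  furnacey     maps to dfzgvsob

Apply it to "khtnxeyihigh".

Each output is the input with this applied: move the last 3 characters to the front (rotate right by 3), then shift every letter 1 place forward in the alphabet (wrapping around).
Working it through for "khtnxeyihigh": intermediate "ighkhtnxeyih", final "jhiliuoyfzji".

jhiliuoyfzji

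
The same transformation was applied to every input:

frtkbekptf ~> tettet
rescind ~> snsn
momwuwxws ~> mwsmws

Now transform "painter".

ieie

The transformation: keep one character in every 3, starting at position 3 (positions 3rd, 6th, 9th, ...), then write the whole string twice.
"painter" → "ie" → "ieie".
(Check on "rescind": → "sn" → "snsn" ✓)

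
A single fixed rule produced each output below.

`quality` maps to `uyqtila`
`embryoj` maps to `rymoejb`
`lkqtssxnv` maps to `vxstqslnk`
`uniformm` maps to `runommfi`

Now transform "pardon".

prnoad

The pattern: sort the characters into reverse alphabetical order, then swap each adjacent pair of characters (1↔2, 3↔4, ...).
Applying both steps to "pardon": "rponda", then "prnoad".
(Check on "uniformm": → "uronmmif" → "runommfi" ✓)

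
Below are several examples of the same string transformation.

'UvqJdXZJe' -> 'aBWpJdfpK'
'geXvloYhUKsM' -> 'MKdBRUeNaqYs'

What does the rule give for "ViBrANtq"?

Each output is the input with this applied: flip the case of every letter, then shift every letter 6 places forward in the alphabet (wrapping around).
"ViBrANtq" → "vIbRanTQ" → "bOhXgtZW".
(Check on "geXvloYhUKsM": → "GExVLOyHukSm" → "MKdBRUeNaqYs" ✓)

bOhXgtZW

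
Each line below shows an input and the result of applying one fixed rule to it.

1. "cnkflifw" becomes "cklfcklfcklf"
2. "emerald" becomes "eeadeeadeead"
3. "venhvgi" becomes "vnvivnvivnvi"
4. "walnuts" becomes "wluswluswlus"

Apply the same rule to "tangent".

Each output is the input with this applied: keep every other character starting from the first (positions 1st, 3rd, 5th, ...), then write the whole string 3 times in a row.
Applying that to "tangent" gives "tnettnettnet".

tnettnettnet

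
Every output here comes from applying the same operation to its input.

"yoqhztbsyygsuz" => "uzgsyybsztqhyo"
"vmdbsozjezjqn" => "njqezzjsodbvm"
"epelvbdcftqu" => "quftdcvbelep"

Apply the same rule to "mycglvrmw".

wrmlvcgmy

Each output is the input with this applied: swap each adjacent pair of characters (1↔2, 3↔4, ...), then reverse the string.
So "mycglvrmw" becomes "wrmlvcgmy".
(Check on "yoqhztbsyygsuz": → "oyhqtzsbyysgzu" → "uzgsyybsztqhyo" ✓)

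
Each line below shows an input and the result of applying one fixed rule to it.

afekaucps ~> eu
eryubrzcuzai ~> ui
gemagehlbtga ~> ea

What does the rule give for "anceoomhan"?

The pattern: keep one character in every 3, starting at position 3 (positions 3rd, 6th, 9th, ...), then keep only the vowels.
Applying that to "anceoomhan" gives "oa".
(Check on "afekaucps": → "eus" → "eu" ✓)

oa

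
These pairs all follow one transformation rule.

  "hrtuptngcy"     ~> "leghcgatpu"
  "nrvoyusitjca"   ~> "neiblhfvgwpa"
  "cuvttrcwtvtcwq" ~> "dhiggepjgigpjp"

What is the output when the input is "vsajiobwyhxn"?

afnwvbojluki

Each output is the input with this applied: shift every letter 13 places forward in the alphabet (wrapping around) — i.e. ROT13, then swap the first and last characters.
On "vsajiobwyhxn": the first step gives "ifnwvbojluka", and the second then gives "afnwvbojluki".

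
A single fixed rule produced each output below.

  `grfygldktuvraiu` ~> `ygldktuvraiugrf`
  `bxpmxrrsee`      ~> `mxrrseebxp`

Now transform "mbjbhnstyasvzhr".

bhnstyasvzhrmbj

The pattern: move the first 3 characters to the end (rotate left by 3).
So "mbjbhnstyasvzhr" becomes "bhnstyasvzhrmbj".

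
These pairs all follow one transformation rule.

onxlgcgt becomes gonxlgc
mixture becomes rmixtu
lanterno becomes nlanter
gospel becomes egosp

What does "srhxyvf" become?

The pattern: delete the last character, then move the last character to the front.
For "srhxyvf" the result is "vsrhxy".
(Check on "gospel": → "gospe" → "egosp" ✓)

vsrhxy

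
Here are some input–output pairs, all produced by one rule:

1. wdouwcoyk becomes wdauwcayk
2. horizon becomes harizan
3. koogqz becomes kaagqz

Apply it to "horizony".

harizany

Each output is the input with this applied: replace every "o" with "a".
On "horizony" that produces "harizany".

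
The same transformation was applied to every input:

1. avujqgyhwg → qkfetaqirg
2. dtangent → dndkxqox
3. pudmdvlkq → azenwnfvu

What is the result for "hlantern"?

What's happening: shift every letter 10 places forward in the alphabet (wrapping around), then move the last character to the front.
Applying both steps to "hlantern": "rvkxdobx", then "xrvkxdob".
(Check on "dtangent": → "ndkxqoxd" → "dndkxqox" ✓)

xrvkxdob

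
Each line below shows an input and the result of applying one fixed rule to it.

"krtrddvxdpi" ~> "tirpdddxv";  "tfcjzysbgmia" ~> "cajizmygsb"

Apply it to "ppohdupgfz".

ozhfdgup

The rule is to delete the first 2 characters, then take characters alternately from the front and the back (1st, last, 2nd, 2nd-last, ...).
Applying that to "ppohdupgfz" gives "ozhfdgup".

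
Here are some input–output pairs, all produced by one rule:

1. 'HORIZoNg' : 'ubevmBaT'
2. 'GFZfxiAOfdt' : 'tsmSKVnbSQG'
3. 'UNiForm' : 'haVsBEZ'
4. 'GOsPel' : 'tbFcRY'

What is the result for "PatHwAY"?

cNGuJnl

Each output is the input with this applied: shift every letter 13 places forward in the alphabet (wrapping around) — i.e. ROT13, then flip the case of every letter.
"PatHwAY" → "CngUjNL" → "cNGuJnl".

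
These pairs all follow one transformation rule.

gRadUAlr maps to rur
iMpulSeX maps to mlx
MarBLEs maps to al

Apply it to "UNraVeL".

Rule — keep one character in every 3, starting at position 2 (positions 2nd, 5th, 8th, ...), then convert every letter to lowercase.
Applying both steps to "UNraVeL": "NV", then "nv".

nv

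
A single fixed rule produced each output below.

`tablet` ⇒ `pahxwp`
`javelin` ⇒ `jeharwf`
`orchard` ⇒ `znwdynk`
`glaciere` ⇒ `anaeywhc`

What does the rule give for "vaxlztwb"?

xspvhtwr

Each output is the input with this applied: shift every letter 4 places backward in the alphabet (wrapping around), then reverse the string.
On "vaxlztwb": the first step gives "rwthvpsx", and the second then gives "xspvhtwr".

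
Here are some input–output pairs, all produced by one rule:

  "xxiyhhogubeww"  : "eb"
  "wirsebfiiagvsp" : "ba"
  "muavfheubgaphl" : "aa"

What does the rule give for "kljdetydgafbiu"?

ba

Rule — sort the characters into reverse alphabetical order, then keep only the last 2 characters.
Applying both steps to "kljdetydgafbiu": "yutlkjigfeddba", then "ba".
(Check on "muavfheubgaphl": → "vuupmlhhgfebaa" → "aa" ✓)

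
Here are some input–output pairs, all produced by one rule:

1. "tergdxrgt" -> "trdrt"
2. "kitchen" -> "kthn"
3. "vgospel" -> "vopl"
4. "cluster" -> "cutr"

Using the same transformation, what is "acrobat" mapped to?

arbt

In each case the input is transformed by: keep every other character starting from the first (positions 1st, 3rd, 5th, ...).
Applying that to "acrobat" gives "arbt".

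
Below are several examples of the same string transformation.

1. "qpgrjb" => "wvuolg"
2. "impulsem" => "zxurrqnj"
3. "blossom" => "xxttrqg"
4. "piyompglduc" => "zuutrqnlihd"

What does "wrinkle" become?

wsqpnjb

In each case the input is transformed by: shift every letter 5 places forward in the alphabet (wrapping around), then sort the characters into reverse alphabetical order.
Starting from "wrinkle": after the first operation, "bwnspqj"; after the second, "wsqpnjb".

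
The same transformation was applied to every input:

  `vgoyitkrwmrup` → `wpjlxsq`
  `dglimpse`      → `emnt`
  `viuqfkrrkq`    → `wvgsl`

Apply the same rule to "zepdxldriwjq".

aqyejk

What's happening: shift every letter 1 place forward in the alphabet (wrapping around), then keep every other character starting from the first (positions 1st, 3rd, 5th, ...).
On "zepdxldriwjq": the first step gives "afqeymesjxkr", and the second then gives "aqyejk".
(Check on "viuqfkrrkq": → "wjvrglsslr" → "wvgsl" ✓)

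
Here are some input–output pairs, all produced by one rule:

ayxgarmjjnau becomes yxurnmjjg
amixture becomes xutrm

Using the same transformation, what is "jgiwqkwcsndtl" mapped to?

In each case the input is transformed by: sort the characters into reverse alphabetical order, then delete the last 3 characters.
For "jgiwqkwcsndtl" the result is "wwtsqnlkji".

wwtsqnlkji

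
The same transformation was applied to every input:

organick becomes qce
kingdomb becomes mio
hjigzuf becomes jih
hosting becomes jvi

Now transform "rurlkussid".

tnuf

What's happening: keep one character in every 3, starting at position 1 (positions 1st, 4th, 7th, ...), then shift every letter 2 places forward in the alphabet (wrapping around).
Working it through for "rurlkussid": intermediate "rlsd", final "tnuf".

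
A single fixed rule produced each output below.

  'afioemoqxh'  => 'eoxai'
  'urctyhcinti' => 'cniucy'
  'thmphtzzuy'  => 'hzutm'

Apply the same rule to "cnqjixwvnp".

Each output is the input with this applied: keep every other character starting from the first (positions 1st, 3rd, 5th, ...), then move the last 3 characters to the front (rotate right by 3).
"cnqjixwvnp" → "cqiwn" → "iwncq".
(Check on "urctyhcinti": → "ucycni" → "cniucy" ✓)

iwncq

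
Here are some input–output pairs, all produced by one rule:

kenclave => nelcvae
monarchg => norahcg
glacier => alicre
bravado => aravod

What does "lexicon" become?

xecino

The pattern: delete the first character, then swap each adjacent pair of characters (1↔2, 3↔4, ...).
Applying both steps to "lexicon": "exicon", then "xecino".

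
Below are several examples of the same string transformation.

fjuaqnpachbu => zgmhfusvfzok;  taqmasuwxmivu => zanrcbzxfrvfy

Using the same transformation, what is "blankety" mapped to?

Each output is the input with this applied: shift every letter 5 places forward in the alphabet (wrapping around), then reverse the string.
Applying both steps to "blankety": "gqfspjyd", then "dyjpsfqg".

dyjpsfqg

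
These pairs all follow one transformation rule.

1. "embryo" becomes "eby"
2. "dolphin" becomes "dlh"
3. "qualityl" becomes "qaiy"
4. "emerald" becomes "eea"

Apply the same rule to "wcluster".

wlse

The rule is to move the last character to the front, then keep every other character starting from the second (positions 2nd, 4th, 6th, ...).
"wcluster" → "wlse".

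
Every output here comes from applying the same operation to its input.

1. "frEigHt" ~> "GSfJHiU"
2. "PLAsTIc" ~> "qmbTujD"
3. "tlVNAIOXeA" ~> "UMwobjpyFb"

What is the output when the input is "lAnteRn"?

MbOUFsO

The rule is to flip the case of every letter, then shift every letter 1 place forward in the alphabet (wrapping around).
For "lAnteRn", step one produces "LaNTErN"; step two turns that into "MbOUFsO".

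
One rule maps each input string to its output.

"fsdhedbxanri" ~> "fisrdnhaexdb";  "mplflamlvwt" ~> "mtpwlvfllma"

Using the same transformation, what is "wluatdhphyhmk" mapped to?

wklmuhaythdph

What's happening: take characters alternately from the front and the back (1st, last, 2nd, 2nd-last, ...).
For "wluatdhphyhmk" the result is "wklmuhaythdph".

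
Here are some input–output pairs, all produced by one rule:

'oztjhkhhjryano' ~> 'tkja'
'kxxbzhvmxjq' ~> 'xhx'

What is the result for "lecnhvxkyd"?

Looking at the pairs, the operation is to keep one character in every 3, starting at position 3 (positions 3rd, 6th, 9th, ...).
So "lecnhvxkyd" becomes "cvy".

cvy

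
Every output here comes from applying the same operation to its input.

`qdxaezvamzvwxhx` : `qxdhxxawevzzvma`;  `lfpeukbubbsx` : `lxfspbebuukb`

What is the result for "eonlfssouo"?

eoounolsfs

The pattern: take characters alternately from the front and the back (1st, last, 2nd, 2nd-last, ...).
Applying that to "eonlfssouo" gives "eoounolsfs".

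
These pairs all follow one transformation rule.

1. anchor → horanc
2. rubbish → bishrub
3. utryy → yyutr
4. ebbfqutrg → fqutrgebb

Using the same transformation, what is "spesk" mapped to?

skspe

Rule — move the first 3 characters to the end (rotate left by 3).
"spesk" → "skspe".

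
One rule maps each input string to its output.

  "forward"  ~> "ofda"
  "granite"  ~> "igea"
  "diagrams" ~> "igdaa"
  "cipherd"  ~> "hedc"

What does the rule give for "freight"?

hgfe

The rule is to sort the characters into reverse alphabetical order, then delete the first 3 characters.
On "freight" that produces "hgfe".
(Check on "granite": → "trnigea" → "igea" ✓)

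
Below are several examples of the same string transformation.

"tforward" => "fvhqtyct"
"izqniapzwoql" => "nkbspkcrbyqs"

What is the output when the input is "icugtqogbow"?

ykewivsqidq

The rule is to shift every letter 2 places forward in the alphabet (wrapping around), then move the last character to the front.
"icugtqogbow" → "kewivsqidqy" → "ykewivsqidq".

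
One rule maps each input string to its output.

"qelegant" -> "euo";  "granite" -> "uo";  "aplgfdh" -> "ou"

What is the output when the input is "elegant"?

The rule is to shift every letter 12 places backward in the alphabet (wrapping around), then keep only the vowels.
"elegant" → "szsuobh" → "uo".

uo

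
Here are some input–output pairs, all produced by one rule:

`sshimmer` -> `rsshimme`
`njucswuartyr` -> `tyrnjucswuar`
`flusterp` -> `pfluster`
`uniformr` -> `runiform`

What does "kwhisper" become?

What's happening: swap the front and back halves of the string, then move the first 3 characters to the end (rotate left by 3).
On "kwhisper" that produces "rkwhispe".

rkwhispe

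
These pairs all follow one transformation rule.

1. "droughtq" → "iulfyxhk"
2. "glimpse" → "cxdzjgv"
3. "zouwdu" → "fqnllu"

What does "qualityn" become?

In each case the input is transformed by: shift every letter 9 places backward in the alphabet (wrapping around), then swap each adjacent pair of characters (1↔2, 3↔4, ...).
On "qualityn": the first step gives "hlrczkpe", and the second then gives "lhcrkzep".

lhcrkzep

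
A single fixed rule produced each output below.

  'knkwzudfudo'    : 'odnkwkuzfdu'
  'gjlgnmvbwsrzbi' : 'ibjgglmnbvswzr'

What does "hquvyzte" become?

etqhvuzy

The rule is to move the last 2 characters to the front (rotate right by 2), then swap each adjacent pair of characters (1↔2, 3↔4, ...).
For "hquvyzte" the result is "etqhvuzy".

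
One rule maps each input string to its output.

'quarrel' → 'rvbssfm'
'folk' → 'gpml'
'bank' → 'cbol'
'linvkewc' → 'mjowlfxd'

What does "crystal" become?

In each case the input is transformed by: shift every letter 1 place forward in the alphabet (wrapping around).
Applying that to "crystal" gives "dsztubm".

dsztubm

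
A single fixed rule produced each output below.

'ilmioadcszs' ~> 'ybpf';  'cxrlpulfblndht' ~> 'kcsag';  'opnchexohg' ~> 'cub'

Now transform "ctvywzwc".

Rule — keep one character in every 3, starting at position 2 (positions 2nd, 5th, 8th, ...), then shift every letter 13 places forward in the alphabet (wrapping around) — i.e. ROT13.
For "ctvywzwc", step one produces "twc"; step two turns that into "gjp".
(Check on "opnchexohg": → "pho" → "cub" ✓)

gjp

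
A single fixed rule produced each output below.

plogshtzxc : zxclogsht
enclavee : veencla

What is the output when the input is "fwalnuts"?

Rule — delete the first character, then move the last 3 characters to the front (rotate right by 3).
On "fwalnuts": the first step gives "walnuts", and the second then gives "utswaln".

utswaln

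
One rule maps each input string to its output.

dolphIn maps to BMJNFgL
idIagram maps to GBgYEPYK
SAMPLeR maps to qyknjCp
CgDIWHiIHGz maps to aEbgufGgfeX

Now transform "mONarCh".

KmlYPaF

The pattern: shift every letter 2 places backward in the alphabet (wrapping around), then flip the case of every letter.
Applying both steps to "mONarCh": "kMLypAf", then "KmlYPaF".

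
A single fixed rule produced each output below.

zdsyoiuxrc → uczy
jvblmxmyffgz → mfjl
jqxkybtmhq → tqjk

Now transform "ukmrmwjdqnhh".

The rule is to keep one character in every 3, starting at position 1 (positions 1st, 4th, 7th, ...), then swap the front and back halves of the string.
Doing the same to "ukmrmwjdqnhh": "jnur".
(Check on "jqxkybtmhq": → "jktq" → "tqjk" ✓)

jnur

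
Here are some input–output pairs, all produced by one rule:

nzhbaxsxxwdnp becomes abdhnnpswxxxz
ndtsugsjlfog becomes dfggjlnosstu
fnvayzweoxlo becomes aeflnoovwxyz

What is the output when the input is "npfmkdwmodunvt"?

In each case the input is transformed by: sort the characters into alphabetical order.
Doing the same to "npfmkdwmodunvt": "ddfkmmnnoptuvw".

ddfkmmnnoptuvw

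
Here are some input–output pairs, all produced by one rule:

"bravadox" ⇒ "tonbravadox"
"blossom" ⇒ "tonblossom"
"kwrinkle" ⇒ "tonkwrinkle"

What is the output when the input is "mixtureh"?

tonmixtureh

Looking at the pairs, the operation is to prepend "ton".
For "mixtureh" the result is "tonmixtureh".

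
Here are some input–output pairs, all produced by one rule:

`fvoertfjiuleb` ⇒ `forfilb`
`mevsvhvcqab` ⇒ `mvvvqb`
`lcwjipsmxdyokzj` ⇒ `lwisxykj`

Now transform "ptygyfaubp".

pyyab

What's happening: keep every other character starting from the first (positions 1st, 3rd, 5th, ...).
So "ptygyfaubp" becomes "pyyab".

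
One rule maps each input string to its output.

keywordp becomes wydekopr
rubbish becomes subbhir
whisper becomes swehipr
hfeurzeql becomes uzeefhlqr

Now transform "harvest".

The pattern: sort the characters into alphabetical order, then move the last 2 characters to the front (rotate right by 2).
On "harvest": the first step gives "aehrstv", and the second then gives "tvaehrs".
(Check on "whisper": → "ehiprsw" → "swehipr" ✓)

tvaehrs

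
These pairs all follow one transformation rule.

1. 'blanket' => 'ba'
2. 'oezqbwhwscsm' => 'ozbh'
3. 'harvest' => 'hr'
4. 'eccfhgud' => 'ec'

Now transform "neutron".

Each output is the input with this applied: keep every other character starting from the first (positions 1st, 3rd, 5th, ...), then delete the last 2 characters.
Applying both steps to "neutron": "nurn", then "nu".

nu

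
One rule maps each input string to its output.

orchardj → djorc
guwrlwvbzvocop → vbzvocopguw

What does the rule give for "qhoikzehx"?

ehxqho

Looking at the pairs, the operation is to move the first 3 characters to the end (rotate left by 3), then delete the first 3 characters.
"qhoikzehx" → "ikzehxqho" → "ehxqho".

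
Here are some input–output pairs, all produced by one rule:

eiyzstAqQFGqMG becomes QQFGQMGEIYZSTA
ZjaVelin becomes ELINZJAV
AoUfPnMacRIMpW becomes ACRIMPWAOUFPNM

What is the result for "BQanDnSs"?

The rule is to swap the front and back halves of the string, then convert every letter to uppercase.
Starting from "BQanDnSs": after the first operation, "DnSsBQan"; after the second, "DNSSBQAN".

DNSSBQAN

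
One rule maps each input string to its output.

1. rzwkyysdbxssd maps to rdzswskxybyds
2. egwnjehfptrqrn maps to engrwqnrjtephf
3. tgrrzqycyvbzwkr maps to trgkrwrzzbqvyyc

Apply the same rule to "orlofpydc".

ocrdlyopf

What's happening: take characters alternately from the front and the back (1st, last, 2nd, 2nd-last, ...).
On "orlofpydc" that produces "ocrdlyopf".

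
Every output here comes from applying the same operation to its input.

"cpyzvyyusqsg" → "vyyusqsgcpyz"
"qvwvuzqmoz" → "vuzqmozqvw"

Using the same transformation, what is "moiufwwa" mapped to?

iufwwamo

What's happening: move the last 2 characters to the front (rotate right by 2), then swap the front and back halves of the string.
Working it through for "moiufwwa": intermediate "wamoiufw", final "iufwwamo".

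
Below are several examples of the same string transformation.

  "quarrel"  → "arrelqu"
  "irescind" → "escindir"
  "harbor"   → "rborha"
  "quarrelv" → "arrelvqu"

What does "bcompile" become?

ompilebc

Each output is the input with this applied: move the first 2 characters to the end (rotate left by 2).
Doing the same to "bcompile": "ompilebc".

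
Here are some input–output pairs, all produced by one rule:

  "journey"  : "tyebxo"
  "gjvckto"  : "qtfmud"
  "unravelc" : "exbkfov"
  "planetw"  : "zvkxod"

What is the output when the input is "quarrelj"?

aekbbov

The pattern: shift every letter 10 places forward in the alphabet (wrapping around), then delete the last character.
Applying both steps to "quarrelj": "aekbbovt", then "aekbbov".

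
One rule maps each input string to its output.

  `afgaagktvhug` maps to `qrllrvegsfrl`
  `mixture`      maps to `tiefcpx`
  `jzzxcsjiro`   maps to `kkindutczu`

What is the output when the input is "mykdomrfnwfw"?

Each output is the input with this applied: move the first character to the end, then shift every letter 11 places forward in the alphabet (wrapping around).
Working it through for "mykdomrfnwfw": intermediate "ykdomrfnwfwm", final "jvozxcqyhqhx".

jvozxcqyhqhx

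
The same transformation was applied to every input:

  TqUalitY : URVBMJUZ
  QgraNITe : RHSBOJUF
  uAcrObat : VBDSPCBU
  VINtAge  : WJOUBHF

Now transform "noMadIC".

OPNBEJD

The pattern: shift every letter 1 place forward in the alphabet (wrapping around), then convert every letter to uppercase.
For "noMadIC", step one produces "opNbeJD"; step two turns that into "OPNBEJD".
(Check on "QgraNITe": → "RhsbOJUf" → "RHSBOJUF" ✓)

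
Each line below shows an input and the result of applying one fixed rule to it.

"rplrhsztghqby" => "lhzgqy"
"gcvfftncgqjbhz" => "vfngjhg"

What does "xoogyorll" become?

Looking at the pairs, the operation is to move the first character to the end, then keep every other character starting from the second (positions 2nd, 4th, 6th, ...).
Starting from "xoogyorll": after the first operation, "oogyorllx"; after the second, "oyrl".
(Check on "rplrhsztghqby": → "plrhsztghqbyr" → "lhzgqy" ✓)

oyrl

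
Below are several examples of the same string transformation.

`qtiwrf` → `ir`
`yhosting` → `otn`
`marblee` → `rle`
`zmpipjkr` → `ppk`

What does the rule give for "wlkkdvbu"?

Each output is the input with this applied: delete the first character, then keep every other character starting from the second (positions 2nd, 4th, 6th, ...).
For "wlkkdvbu" the result is "kdb".

kdb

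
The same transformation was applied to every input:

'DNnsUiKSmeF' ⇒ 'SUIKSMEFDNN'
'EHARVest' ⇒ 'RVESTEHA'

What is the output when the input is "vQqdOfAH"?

Rule — move the first 3 characters to the end (rotate left by 3), then convert every letter to uppercase.
For "vQqdOfAH", step one produces "dOfAHvQq"; step two turns that into "DOFAHVQQ".

DOFAHVQQ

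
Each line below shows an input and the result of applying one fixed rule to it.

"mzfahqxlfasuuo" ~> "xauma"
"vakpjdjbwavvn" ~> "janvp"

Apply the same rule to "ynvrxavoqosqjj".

Rule — keep one character in every 3, starting at position 1 (positions 1st, 4th, 7th, ...), then move the last 3 characters to the front (rotate right by 3).
Applying both steps to "ynvrxavoqosqjj": "yrvoj", then "vojyr".
(Check on "vakpjdjbwavvn": → "vpjan" → "janvp" ✓)

vojyr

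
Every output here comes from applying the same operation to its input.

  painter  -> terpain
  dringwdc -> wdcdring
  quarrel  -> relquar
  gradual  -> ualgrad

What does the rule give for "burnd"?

rndbu

Rule — move the last 3 characters to the front (rotate right by 3).
For "burnd" the result is "rndbu".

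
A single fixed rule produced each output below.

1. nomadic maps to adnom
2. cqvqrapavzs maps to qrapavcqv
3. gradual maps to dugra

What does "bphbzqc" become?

The transformation: delete the last 2 characters, then move the first 3 characters to the end (rotate left by 3).
"bphbzqc" → "bzbph".

bzbph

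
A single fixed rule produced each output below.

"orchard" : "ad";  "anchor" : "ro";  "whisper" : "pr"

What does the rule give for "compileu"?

ue

In each case the input is transformed by: swap each adjacent pair of characters (1↔2, 3↔4, ...), then keep only the last 2 characters.
Working it through for "compileu": intermediate "ocpmliue", final "ue".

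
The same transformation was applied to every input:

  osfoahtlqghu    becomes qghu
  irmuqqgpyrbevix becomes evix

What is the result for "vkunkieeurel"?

urel

What's happening: keep only the last 4 characters.
"vkunkieeurel" → "urel".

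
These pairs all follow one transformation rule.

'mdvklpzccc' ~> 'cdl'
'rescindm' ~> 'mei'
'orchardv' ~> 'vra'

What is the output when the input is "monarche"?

In each case the input is transformed by: keep one character in every 3, starting at position 2 (positions 2nd, 5th, 8th, ...), then move the last character to the front.
On "monarche" that produces "eor".

eor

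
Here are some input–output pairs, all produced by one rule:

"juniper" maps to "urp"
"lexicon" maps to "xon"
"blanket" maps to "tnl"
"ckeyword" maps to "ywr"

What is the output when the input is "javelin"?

vnl

Looking at the pairs, the operation is to sort the characters into reverse alphabetical order, then keep only the first 3 characters.
Applying both steps to "javelin": "vnljiea", then "vnl".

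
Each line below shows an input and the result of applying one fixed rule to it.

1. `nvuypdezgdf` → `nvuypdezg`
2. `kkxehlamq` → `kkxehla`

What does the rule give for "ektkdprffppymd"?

The pattern: delete the last 2 characters.
Doing the same to "ektkdprffppymd": "ektkdprffppy".

ektkdprffppy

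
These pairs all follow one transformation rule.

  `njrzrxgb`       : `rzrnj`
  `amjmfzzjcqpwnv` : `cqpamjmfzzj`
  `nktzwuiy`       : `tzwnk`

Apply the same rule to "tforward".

orwtf

The rule is to delete the last 3 characters, then move the last 3 characters to the front (rotate right by 3).
For "tforward", step one produces "tforw"; step two turns that into "orwtf".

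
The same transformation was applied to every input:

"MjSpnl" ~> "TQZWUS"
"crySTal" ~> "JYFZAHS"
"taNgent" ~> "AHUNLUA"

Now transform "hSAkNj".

Each output is the input with this applied: shift every letter 7 places forward in the alphabet (wrapping around), then convert every letter to uppercase.
Applying both steps to "hSAkNj": "oZHrUq", then "OZHRUQ".
(Check on "crySTal": → "jyfZAhs" → "JYFZAHS" ✓)

OZHRUQ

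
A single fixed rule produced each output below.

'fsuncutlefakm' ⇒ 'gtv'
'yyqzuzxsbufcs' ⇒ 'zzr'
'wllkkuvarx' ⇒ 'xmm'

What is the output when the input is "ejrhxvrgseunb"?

The pattern: shift every letter 1 place forward in the alphabet (wrapping around), then keep only the first 3 characters.
On "ejrhxvrgseunb": the first step gives "fksiywshtfvoc", and the second then gives "fks".

fks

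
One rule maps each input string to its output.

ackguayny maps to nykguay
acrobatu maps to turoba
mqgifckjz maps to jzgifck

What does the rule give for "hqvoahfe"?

fevoah

What's happening: delete the first 2 characters, then move the last 2 characters to the front (rotate right by 2).
Working it through for "hqvoahfe": intermediate "voahfe", final "fevoah".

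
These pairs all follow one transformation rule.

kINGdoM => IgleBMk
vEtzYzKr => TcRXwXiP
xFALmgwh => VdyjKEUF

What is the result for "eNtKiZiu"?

Rule — shift every letter 2 places backward in the alphabet (wrapping around), then flip the case of every letter.
Applying both steps to "eNtKiZiu": "cLrIgXgs", then "ClRiGxGS".

ClRiGxGS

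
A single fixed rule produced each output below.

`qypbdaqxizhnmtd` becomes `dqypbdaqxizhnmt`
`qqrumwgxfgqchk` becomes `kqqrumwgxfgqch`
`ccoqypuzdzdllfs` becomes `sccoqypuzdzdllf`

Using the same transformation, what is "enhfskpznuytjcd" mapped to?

denhfskpznuytjc

What's happening: move the last character to the front.
For "enhfskpznuytjcd" the result is "denhfskpznuytjc".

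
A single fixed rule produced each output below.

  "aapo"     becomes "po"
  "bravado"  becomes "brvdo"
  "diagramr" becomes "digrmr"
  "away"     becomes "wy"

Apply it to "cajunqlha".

cjunqlh

Each output is the input with this applied: remove every "a".
"cajunqlha" → "cjunqlh".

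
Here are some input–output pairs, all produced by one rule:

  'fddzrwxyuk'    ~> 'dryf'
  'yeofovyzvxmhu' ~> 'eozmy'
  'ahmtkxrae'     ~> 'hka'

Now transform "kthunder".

The rule is to move the first character to the end, then keep one character in every 3, starting at position 1 (positions 1st, 4th, 7th, ...).
"kthunder" → "thunderk" → "tnr".

tnr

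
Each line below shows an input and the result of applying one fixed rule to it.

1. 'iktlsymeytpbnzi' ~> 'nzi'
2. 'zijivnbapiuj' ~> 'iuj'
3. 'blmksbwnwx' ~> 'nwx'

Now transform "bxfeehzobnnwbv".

In each case the input is transformed by: keep only the last 3 characters.
"bxfeehzobnnwbv" → "wbv".

wbv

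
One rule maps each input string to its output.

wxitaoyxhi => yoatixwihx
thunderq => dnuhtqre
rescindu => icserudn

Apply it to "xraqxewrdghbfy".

Each output is the input with this applied: reverse the string, then move the first 3 characters to the end (rotate left by 3).
"xraqxewrdghbfy" → "yfbhgdrwexqarx" → "hgdrwexqarxyfb".

hgdrwexqarxyfb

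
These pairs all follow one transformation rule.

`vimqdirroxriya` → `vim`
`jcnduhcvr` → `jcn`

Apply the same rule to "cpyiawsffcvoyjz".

cpy

In each case the input is transformed by: keep only the first 3 characters.
Doing the same to "cpyiawsffcvoyjz": "cpy".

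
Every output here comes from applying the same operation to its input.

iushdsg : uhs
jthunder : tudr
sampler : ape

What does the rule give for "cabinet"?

aie

The rule is to keep every other character starting from the second (positions 2nd, 4th, 6th, ...).
Applying that to "cabinet" gives "aie".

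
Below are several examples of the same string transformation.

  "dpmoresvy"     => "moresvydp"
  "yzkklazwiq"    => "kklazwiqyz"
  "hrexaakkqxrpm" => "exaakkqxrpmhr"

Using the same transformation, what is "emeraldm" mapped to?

eraldmem

The transformation: move the first 2 characters to the end (rotate left by 2).
On "emeraldm" that produces "eraldmem".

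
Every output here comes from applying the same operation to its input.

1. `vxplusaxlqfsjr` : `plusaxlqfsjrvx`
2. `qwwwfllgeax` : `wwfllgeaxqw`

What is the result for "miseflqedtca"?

seflqedtcami

Looking at the pairs, the operation is to move the first 2 characters to the end (rotate left by 2).
Doing the same to "miseflqedtca": "seflqedtcami".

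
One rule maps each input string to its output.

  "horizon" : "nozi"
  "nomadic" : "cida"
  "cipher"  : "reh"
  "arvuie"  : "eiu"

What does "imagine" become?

In each case the input is transformed by: reverse the string, then delete the last 3 characters.
For "imagine", step one produces "enigami"; step two turns that into "enig".
(Check on "cipher": → "rehpic" → "reh" ✓)

enig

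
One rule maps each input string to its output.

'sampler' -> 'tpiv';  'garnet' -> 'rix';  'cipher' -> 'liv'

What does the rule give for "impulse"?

The rule is to shift every letter 4 places forward in the alphabet (wrapping around), then delete the first 3 characters.
Applying both steps to "impulse": "mqtypwi", then "ypwi".

ypwi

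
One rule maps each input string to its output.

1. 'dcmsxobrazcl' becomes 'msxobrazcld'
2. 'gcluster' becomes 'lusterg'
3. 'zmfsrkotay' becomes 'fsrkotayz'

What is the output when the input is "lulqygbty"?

Rule — move the first 2 characters to the end (rotate left by 2), then delete the last character.
Working it through for "lulqygbty": intermediate "lqygbtylu", final "lqygbtyl".

lqygbtyl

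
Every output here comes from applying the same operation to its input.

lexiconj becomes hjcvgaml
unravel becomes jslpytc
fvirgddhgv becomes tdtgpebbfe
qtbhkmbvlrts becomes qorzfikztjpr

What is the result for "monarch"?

fkmlypa

Each output is the input with this applied: shift every letter 2 places backward in the alphabet (wrapping around), then move the last character to the front.
Working it through for "monarch": intermediate "kmlypaf", final "fkmlypa".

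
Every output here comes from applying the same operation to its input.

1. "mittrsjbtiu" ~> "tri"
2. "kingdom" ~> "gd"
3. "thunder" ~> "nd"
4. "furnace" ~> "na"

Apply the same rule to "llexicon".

xi

Each output is the input with this applied: swap each adjacent pair of characters (1↔2, 3↔4, ...), then keep one character in every 3, starting at position 3 (positions 3rd, 6th, 9th, ...).
"llexicon" → "xi".
(Check on "mittrsjbtiu": → "imttsrbjitu" → "tri" ✓)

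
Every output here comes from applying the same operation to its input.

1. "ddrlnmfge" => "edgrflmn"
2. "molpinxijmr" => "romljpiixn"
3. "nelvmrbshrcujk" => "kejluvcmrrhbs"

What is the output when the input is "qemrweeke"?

eekmerew

In each case the input is transformed by: take characters alternately from the front and the back (1st, last, 2nd, 2nd-last, ...), then delete the first character.
Working it through for "qemrweeke": intermediate "qeekmerew", final "eekmerew".
(Check on "ddrlnmfge": → "dedgrflmn" → "edgrflmn" ✓)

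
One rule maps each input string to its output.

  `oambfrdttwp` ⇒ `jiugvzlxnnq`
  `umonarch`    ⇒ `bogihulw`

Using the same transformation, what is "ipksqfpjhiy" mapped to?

scjemkzjdbc

The transformation: shift every letter 6 places backward in the alphabet (wrapping around), then move the last character to the front.
For "ipksqfpjhiy", step one produces "cjemkzjdbcs"; step two turns that into "scjemkzjdbc".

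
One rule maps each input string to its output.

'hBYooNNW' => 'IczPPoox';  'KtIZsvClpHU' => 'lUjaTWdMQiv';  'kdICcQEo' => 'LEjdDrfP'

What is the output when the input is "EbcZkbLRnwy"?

What's happening: shift every letter 1 place forward in the alphabet (wrapping around), then flip the case of every letter.
On "EbcZkbLRnwy": the first step gives "FcdAlcMSoxz", and the second then gives "fCDaLCmsOXZ".

fCDaLCmsOXZ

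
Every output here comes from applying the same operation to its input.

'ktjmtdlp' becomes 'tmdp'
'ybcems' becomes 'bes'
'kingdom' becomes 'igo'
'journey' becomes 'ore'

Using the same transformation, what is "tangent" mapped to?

agn

What's happening: keep every other character starting from the second (positions 2nd, 4th, 6th, ...).
So "tangent" becomes "agn".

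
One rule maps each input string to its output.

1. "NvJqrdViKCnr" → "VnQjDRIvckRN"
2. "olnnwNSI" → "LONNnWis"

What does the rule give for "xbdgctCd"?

The pattern: flip the case of every letter, then swap each adjacent pair of characters (1↔2, 3↔4, ...).
On "xbdgctCd": the first step gives "XBDGCTcD", and the second then gives "BXGDTCDc".

BXGDTCDc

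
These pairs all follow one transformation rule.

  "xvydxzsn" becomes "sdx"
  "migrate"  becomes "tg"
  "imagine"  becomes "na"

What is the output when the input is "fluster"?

eu

What's happening: reverse the string, then keep one character in every 3, starting at position 2 (positions 2nd, 5th, 8th, ...).
Applying both steps to "fluster": "retsulf", then "eu".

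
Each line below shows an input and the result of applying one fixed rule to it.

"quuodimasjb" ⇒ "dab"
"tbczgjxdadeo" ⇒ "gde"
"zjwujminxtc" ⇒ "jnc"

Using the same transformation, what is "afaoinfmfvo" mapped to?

imo

Each output is the input with this applied: delete the first 3 characters, then keep one character in every 3, starting at position 2 (positions 2nd, 5th, 8th, ...).
Working it through for "afaoinfmfvo": intermediate "oinfmfvo", final "imo".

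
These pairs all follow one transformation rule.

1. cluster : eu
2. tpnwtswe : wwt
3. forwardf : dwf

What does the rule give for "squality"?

The transformation: reverse the string, then keep one character in every 3, starting at position 2 (positions 2nd, 5th, 8th, ...).
Applying both steps to "squality": "ytilauqs", then "tas".

tas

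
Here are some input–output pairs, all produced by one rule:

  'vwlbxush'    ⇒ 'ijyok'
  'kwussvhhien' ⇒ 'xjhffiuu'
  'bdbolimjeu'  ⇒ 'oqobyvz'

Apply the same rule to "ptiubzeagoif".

cgvhomrnt

The rule is to delete the last 3 characters, then shift every letter 13 places forward in the alphabet (wrapping around) — i.e. ROT13.
Starting from "ptiubzeagoif": after the first operation, "ptiubzeag"; after the second, "cgvhomrnt".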